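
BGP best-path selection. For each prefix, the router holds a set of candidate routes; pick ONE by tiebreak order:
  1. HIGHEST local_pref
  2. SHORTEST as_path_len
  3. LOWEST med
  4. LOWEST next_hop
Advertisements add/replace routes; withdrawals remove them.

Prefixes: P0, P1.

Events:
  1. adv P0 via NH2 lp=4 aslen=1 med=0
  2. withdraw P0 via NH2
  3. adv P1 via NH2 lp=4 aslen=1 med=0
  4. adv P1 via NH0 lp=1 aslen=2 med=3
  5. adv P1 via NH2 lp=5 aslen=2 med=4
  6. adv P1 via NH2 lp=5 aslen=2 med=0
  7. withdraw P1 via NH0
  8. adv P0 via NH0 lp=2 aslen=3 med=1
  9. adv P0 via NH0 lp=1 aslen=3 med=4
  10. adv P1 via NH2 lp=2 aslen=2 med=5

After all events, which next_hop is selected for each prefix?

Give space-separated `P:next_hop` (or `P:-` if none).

Answer: P0:NH0 P1:NH2

Derivation:
Op 1: best P0=NH2 P1=-
Op 2: best P0=- P1=-
Op 3: best P0=- P1=NH2
Op 4: best P0=- P1=NH2
Op 5: best P0=- P1=NH2
Op 6: best P0=- P1=NH2
Op 7: best P0=- P1=NH2
Op 8: best P0=NH0 P1=NH2
Op 9: best P0=NH0 P1=NH2
Op 10: best P0=NH0 P1=NH2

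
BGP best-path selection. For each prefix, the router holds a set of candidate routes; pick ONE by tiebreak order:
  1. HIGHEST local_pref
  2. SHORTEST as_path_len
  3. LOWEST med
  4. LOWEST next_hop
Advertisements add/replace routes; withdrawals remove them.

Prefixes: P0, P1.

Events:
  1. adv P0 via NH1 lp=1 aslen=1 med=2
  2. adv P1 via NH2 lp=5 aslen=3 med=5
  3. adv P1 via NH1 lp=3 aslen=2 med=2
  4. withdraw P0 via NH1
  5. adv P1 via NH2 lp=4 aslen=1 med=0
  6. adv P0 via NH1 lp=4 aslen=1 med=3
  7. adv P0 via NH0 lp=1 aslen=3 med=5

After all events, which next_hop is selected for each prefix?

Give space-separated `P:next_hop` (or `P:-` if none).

Op 1: best P0=NH1 P1=-
Op 2: best P0=NH1 P1=NH2
Op 3: best P0=NH1 P1=NH2
Op 4: best P0=- P1=NH2
Op 5: best P0=- P1=NH2
Op 6: best P0=NH1 P1=NH2
Op 7: best P0=NH1 P1=NH2

Answer: P0:NH1 P1:NH2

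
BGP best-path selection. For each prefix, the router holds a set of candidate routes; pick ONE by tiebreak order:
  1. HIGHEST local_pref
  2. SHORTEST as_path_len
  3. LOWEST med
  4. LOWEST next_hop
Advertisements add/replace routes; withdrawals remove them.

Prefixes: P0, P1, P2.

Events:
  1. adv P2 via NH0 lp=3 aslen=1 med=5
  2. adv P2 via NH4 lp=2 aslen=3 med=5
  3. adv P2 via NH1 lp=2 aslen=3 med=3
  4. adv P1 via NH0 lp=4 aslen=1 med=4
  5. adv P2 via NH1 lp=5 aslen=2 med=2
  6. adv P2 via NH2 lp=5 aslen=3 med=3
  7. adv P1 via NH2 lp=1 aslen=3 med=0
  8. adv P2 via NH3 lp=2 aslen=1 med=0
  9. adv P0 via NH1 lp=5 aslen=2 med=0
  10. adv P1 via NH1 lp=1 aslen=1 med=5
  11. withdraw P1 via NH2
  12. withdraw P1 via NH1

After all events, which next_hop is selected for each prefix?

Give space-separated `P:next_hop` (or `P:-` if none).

Answer: P0:NH1 P1:NH0 P2:NH1

Derivation:
Op 1: best P0=- P1=- P2=NH0
Op 2: best P0=- P1=- P2=NH0
Op 3: best P0=- P1=- P2=NH0
Op 4: best P0=- P1=NH0 P2=NH0
Op 5: best P0=- P1=NH0 P2=NH1
Op 6: best P0=- P1=NH0 P2=NH1
Op 7: best P0=- P1=NH0 P2=NH1
Op 8: best P0=- P1=NH0 P2=NH1
Op 9: best P0=NH1 P1=NH0 P2=NH1
Op 10: best P0=NH1 P1=NH0 P2=NH1
Op 11: best P0=NH1 P1=NH0 P2=NH1
Op 12: best P0=NH1 P1=NH0 P2=NH1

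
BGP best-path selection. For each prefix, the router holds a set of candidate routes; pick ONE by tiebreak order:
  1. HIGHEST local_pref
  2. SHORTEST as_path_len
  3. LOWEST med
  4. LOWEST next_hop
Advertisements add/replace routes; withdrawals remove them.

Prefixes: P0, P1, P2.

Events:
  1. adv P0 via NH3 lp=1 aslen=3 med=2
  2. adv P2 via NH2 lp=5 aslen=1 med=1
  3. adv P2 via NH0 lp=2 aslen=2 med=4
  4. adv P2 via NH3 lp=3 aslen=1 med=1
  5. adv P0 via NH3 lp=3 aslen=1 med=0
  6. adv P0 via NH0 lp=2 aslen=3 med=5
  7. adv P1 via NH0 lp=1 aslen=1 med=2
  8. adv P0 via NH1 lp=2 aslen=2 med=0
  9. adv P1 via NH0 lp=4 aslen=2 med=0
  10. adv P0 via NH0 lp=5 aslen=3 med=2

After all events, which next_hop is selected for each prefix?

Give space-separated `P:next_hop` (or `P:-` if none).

Op 1: best P0=NH3 P1=- P2=-
Op 2: best P0=NH3 P1=- P2=NH2
Op 3: best P0=NH3 P1=- P2=NH2
Op 4: best P0=NH3 P1=- P2=NH2
Op 5: best P0=NH3 P1=- P2=NH2
Op 6: best P0=NH3 P1=- P2=NH2
Op 7: best P0=NH3 P1=NH0 P2=NH2
Op 8: best P0=NH3 P1=NH0 P2=NH2
Op 9: best P0=NH3 P1=NH0 P2=NH2
Op 10: best P0=NH0 P1=NH0 P2=NH2

Answer: P0:NH0 P1:NH0 P2:NH2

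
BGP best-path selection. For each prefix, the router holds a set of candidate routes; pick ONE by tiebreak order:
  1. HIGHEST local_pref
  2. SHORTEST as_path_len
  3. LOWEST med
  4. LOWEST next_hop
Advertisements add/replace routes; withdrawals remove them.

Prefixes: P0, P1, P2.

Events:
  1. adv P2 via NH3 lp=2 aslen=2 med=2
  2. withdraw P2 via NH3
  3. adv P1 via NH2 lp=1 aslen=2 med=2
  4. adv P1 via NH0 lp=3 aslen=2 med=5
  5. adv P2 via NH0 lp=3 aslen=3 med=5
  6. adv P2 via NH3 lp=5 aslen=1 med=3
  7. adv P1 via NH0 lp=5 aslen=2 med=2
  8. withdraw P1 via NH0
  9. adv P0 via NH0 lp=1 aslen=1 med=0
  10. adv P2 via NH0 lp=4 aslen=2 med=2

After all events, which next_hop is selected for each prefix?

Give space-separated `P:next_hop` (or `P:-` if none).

Op 1: best P0=- P1=- P2=NH3
Op 2: best P0=- P1=- P2=-
Op 3: best P0=- P1=NH2 P2=-
Op 4: best P0=- P1=NH0 P2=-
Op 5: best P0=- P1=NH0 P2=NH0
Op 6: best P0=- P1=NH0 P2=NH3
Op 7: best P0=- P1=NH0 P2=NH3
Op 8: best P0=- P1=NH2 P2=NH3
Op 9: best P0=NH0 P1=NH2 P2=NH3
Op 10: best P0=NH0 P1=NH2 P2=NH3

Answer: P0:NH0 P1:NH2 P2:NH3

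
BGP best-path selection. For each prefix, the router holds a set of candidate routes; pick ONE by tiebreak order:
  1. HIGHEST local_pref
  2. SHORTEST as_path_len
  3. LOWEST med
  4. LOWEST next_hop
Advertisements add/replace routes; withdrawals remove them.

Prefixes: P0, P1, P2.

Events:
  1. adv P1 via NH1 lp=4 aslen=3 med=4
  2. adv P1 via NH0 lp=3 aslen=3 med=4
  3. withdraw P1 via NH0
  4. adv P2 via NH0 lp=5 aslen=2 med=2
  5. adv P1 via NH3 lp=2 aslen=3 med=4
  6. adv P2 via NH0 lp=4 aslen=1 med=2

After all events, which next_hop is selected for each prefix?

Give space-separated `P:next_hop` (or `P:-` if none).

Answer: P0:- P1:NH1 P2:NH0

Derivation:
Op 1: best P0=- P1=NH1 P2=-
Op 2: best P0=- P1=NH1 P2=-
Op 3: best P0=- P1=NH1 P2=-
Op 4: best P0=- P1=NH1 P2=NH0
Op 5: best P0=- P1=NH1 P2=NH0
Op 6: best P0=- P1=NH1 P2=NH0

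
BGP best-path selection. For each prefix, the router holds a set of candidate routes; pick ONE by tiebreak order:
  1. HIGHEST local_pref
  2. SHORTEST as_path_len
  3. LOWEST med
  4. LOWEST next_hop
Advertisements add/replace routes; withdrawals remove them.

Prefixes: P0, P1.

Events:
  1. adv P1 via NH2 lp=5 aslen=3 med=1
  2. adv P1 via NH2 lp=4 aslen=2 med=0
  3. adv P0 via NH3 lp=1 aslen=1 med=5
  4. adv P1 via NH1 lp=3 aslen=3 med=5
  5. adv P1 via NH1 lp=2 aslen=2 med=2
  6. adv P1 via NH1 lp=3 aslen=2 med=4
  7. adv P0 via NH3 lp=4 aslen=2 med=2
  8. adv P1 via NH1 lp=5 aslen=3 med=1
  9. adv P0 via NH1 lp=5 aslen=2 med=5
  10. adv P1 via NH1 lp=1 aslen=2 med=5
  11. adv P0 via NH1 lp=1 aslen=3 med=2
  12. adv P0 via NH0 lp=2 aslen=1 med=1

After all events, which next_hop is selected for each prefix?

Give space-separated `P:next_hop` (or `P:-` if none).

Op 1: best P0=- P1=NH2
Op 2: best P0=- P1=NH2
Op 3: best P0=NH3 P1=NH2
Op 4: best P0=NH3 P1=NH2
Op 5: best P0=NH3 P1=NH2
Op 6: best P0=NH3 P1=NH2
Op 7: best P0=NH3 P1=NH2
Op 8: best P0=NH3 P1=NH1
Op 9: best P0=NH1 P1=NH1
Op 10: best P0=NH1 P1=NH2
Op 11: best P0=NH3 P1=NH2
Op 12: best P0=NH3 P1=NH2

Answer: P0:NH3 P1:NH2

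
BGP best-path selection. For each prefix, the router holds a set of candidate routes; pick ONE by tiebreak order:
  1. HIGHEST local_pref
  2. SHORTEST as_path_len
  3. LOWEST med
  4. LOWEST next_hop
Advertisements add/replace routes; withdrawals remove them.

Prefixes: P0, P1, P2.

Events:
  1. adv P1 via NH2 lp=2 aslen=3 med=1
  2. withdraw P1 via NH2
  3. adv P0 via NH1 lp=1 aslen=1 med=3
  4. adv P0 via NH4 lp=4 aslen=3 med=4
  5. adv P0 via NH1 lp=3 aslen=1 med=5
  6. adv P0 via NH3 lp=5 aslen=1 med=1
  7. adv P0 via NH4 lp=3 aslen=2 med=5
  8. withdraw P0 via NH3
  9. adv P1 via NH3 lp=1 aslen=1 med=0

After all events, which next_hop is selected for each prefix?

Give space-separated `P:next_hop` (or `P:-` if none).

Answer: P0:NH1 P1:NH3 P2:-

Derivation:
Op 1: best P0=- P1=NH2 P2=-
Op 2: best P0=- P1=- P2=-
Op 3: best P0=NH1 P1=- P2=-
Op 4: best P0=NH4 P1=- P2=-
Op 5: best P0=NH4 P1=- P2=-
Op 6: best P0=NH3 P1=- P2=-
Op 7: best P0=NH3 P1=- P2=-
Op 8: best P0=NH1 P1=- P2=-
Op 9: best P0=NH1 P1=NH3 P2=-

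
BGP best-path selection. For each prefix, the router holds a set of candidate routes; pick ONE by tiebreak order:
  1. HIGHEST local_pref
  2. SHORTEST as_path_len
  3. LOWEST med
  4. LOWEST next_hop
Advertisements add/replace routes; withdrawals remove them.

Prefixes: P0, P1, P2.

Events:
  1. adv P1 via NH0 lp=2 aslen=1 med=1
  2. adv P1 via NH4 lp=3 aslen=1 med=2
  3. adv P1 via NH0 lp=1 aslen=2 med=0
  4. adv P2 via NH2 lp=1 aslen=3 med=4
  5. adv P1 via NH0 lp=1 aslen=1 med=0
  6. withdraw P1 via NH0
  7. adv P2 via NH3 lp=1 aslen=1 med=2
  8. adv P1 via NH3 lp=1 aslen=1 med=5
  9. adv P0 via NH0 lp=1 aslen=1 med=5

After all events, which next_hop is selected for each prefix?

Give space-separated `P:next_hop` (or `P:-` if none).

Op 1: best P0=- P1=NH0 P2=-
Op 2: best P0=- P1=NH4 P2=-
Op 3: best P0=- P1=NH4 P2=-
Op 4: best P0=- P1=NH4 P2=NH2
Op 5: best P0=- P1=NH4 P2=NH2
Op 6: best P0=- P1=NH4 P2=NH2
Op 7: best P0=- P1=NH4 P2=NH3
Op 8: best P0=- P1=NH4 P2=NH3
Op 9: best P0=NH0 P1=NH4 P2=NH3

Answer: P0:NH0 P1:NH4 P2:NH3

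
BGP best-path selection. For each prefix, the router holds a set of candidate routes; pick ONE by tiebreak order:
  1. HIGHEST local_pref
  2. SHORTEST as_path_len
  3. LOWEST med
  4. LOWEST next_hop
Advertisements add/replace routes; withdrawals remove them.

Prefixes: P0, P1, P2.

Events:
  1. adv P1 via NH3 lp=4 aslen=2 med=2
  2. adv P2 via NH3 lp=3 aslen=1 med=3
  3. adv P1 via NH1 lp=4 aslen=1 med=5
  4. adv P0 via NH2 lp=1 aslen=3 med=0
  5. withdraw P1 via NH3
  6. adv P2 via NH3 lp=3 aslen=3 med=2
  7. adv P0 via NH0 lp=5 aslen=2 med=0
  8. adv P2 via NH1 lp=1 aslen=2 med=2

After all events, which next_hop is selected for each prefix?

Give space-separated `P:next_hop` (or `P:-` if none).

Answer: P0:NH0 P1:NH1 P2:NH3

Derivation:
Op 1: best P0=- P1=NH3 P2=-
Op 2: best P0=- P1=NH3 P2=NH3
Op 3: best P0=- P1=NH1 P2=NH3
Op 4: best P0=NH2 P1=NH1 P2=NH3
Op 5: best P0=NH2 P1=NH1 P2=NH3
Op 6: best P0=NH2 P1=NH1 P2=NH3
Op 7: best P0=NH0 P1=NH1 P2=NH3
Op 8: best P0=NH0 P1=NH1 P2=NH3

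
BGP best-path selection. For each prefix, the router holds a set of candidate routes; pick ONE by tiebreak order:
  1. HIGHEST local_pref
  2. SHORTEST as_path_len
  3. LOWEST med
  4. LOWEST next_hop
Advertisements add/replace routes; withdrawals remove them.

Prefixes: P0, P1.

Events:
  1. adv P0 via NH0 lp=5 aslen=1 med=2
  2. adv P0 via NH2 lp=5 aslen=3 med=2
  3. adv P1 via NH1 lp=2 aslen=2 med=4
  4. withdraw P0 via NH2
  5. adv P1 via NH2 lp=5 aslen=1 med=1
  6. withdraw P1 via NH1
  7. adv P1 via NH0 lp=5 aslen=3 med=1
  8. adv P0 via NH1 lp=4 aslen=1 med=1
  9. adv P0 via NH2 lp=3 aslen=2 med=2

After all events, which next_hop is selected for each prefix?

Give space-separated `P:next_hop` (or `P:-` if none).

Op 1: best P0=NH0 P1=-
Op 2: best P0=NH0 P1=-
Op 3: best P0=NH0 P1=NH1
Op 4: best P0=NH0 P1=NH1
Op 5: best P0=NH0 P1=NH2
Op 6: best P0=NH0 P1=NH2
Op 7: best P0=NH0 P1=NH2
Op 8: best P0=NH0 P1=NH2
Op 9: best P0=NH0 P1=NH2

Answer: P0:NH0 P1:NH2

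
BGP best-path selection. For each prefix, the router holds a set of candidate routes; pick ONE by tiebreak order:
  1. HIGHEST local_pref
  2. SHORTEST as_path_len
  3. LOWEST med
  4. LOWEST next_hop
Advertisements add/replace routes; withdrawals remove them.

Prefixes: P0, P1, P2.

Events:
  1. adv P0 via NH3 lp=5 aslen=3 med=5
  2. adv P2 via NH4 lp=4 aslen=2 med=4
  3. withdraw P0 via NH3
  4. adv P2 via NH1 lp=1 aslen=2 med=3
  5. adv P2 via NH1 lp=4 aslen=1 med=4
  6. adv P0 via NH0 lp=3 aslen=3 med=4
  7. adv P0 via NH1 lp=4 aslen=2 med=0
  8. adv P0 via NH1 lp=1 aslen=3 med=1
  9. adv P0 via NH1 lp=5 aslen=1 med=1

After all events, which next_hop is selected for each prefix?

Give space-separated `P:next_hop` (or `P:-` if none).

Op 1: best P0=NH3 P1=- P2=-
Op 2: best P0=NH3 P1=- P2=NH4
Op 3: best P0=- P1=- P2=NH4
Op 4: best P0=- P1=- P2=NH4
Op 5: best P0=- P1=- P2=NH1
Op 6: best P0=NH0 P1=- P2=NH1
Op 7: best P0=NH1 P1=- P2=NH1
Op 8: best P0=NH0 P1=- P2=NH1
Op 9: best P0=NH1 P1=- P2=NH1

Answer: P0:NH1 P1:- P2:NH1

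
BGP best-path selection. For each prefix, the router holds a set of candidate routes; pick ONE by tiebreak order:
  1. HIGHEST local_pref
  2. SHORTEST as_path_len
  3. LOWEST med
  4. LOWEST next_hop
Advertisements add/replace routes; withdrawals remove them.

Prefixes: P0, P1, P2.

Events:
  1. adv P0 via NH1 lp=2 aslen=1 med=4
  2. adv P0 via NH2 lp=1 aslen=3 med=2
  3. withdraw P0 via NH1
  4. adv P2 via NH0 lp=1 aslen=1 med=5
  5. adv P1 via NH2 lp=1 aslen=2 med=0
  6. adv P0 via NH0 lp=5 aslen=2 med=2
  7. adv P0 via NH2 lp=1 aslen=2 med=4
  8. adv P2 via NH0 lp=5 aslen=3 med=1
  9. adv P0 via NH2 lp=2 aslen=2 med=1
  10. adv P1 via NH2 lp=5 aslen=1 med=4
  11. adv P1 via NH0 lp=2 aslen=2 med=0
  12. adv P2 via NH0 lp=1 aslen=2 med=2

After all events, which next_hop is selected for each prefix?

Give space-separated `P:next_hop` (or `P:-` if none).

Answer: P0:NH0 P1:NH2 P2:NH0

Derivation:
Op 1: best P0=NH1 P1=- P2=-
Op 2: best P0=NH1 P1=- P2=-
Op 3: best P0=NH2 P1=- P2=-
Op 4: best P0=NH2 P1=- P2=NH0
Op 5: best P0=NH2 P1=NH2 P2=NH0
Op 6: best P0=NH0 P1=NH2 P2=NH0
Op 7: best P0=NH0 P1=NH2 P2=NH0
Op 8: best P0=NH0 P1=NH2 P2=NH0
Op 9: best P0=NH0 P1=NH2 P2=NH0
Op 10: best P0=NH0 P1=NH2 P2=NH0
Op 11: best P0=NH0 P1=NH2 P2=NH0
Op 12: best P0=NH0 P1=NH2 P2=NH0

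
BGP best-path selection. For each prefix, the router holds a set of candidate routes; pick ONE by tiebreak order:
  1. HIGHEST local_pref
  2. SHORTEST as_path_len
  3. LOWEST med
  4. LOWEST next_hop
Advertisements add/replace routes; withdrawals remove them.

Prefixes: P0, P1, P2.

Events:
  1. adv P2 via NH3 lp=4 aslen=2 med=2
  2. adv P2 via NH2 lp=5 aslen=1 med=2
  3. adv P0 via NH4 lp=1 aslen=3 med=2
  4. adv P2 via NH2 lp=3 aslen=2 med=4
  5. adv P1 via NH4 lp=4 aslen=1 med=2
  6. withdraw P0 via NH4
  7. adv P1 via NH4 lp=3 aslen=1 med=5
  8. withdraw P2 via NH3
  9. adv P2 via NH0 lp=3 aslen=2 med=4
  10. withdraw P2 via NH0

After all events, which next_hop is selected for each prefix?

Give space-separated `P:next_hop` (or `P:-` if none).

Op 1: best P0=- P1=- P2=NH3
Op 2: best P0=- P1=- P2=NH2
Op 3: best P0=NH4 P1=- P2=NH2
Op 4: best P0=NH4 P1=- P2=NH3
Op 5: best P0=NH4 P1=NH4 P2=NH3
Op 6: best P0=- P1=NH4 P2=NH3
Op 7: best P0=- P1=NH4 P2=NH3
Op 8: best P0=- P1=NH4 P2=NH2
Op 9: best P0=- P1=NH4 P2=NH0
Op 10: best P0=- P1=NH4 P2=NH2

Answer: P0:- P1:NH4 P2:NH2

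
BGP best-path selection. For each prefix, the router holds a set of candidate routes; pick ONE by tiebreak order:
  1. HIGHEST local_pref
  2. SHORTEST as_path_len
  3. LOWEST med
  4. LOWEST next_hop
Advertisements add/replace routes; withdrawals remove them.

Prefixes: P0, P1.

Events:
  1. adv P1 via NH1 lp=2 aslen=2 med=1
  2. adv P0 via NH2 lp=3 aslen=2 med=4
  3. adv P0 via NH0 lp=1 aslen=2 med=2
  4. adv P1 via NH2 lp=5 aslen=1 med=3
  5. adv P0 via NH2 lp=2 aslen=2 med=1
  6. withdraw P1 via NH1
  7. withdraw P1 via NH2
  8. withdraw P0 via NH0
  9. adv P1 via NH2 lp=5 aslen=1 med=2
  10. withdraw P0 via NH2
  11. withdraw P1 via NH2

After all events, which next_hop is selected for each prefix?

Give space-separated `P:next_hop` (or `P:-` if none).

Answer: P0:- P1:-

Derivation:
Op 1: best P0=- P1=NH1
Op 2: best P0=NH2 P1=NH1
Op 3: best P0=NH2 P1=NH1
Op 4: best P0=NH2 P1=NH2
Op 5: best P0=NH2 P1=NH2
Op 6: best P0=NH2 P1=NH2
Op 7: best P0=NH2 P1=-
Op 8: best P0=NH2 P1=-
Op 9: best P0=NH2 P1=NH2
Op 10: best P0=- P1=NH2
Op 11: best P0=- P1=-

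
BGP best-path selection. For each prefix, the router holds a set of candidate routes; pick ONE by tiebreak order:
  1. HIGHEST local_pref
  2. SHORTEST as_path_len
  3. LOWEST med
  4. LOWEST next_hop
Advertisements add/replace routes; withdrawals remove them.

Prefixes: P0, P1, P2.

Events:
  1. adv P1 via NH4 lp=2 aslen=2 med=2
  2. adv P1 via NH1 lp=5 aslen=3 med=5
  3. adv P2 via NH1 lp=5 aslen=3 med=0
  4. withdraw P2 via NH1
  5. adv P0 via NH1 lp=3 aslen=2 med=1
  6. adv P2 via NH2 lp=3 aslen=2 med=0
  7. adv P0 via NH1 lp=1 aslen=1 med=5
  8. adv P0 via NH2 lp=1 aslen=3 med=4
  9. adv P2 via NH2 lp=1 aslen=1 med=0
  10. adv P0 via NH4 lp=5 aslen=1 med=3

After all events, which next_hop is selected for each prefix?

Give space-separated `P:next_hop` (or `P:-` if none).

Answer: P0:NH4 P1:NH1 P2:NH2

Derivation:
Op 1: best P0=- P1=NH4 P2=-
Op 2: best P0=- P1=NH1 P2=-
Op 3: best P0=- P1=NH1 P2=NH1
Op 4: best P0=- P1=NH1 P2=-
Op 5: best P0=NH1 P1=NH1 P2=-
Op 6: best P0=NH1 P1=NH1 P2=NH2
Op 7: best P0=NH1 P1=NH1 P2=NH2
Op 8: best P0=NH1 P1=NH1 P2=NH2
Op 9: best P0=NH1 P1=NH1 P2=NH2
Op 10: best P0=NH4 P1=NH1 P2=NH2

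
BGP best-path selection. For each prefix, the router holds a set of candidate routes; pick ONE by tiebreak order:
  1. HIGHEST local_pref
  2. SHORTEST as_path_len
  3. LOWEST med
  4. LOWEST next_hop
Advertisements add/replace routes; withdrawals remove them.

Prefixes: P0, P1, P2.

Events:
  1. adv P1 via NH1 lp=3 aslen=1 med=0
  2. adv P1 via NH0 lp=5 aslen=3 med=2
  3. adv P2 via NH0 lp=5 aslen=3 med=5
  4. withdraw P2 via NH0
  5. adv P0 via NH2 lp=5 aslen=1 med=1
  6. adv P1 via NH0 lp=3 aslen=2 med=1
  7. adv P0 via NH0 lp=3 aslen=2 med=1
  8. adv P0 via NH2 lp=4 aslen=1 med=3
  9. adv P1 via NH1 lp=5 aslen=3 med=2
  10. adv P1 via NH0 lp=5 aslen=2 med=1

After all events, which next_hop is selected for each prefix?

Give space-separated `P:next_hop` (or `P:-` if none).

Answer: P0:NH2 P1:NH0 P2:-

Derivation:
Op 1: best P0=- P1=NH1 P2=-
Op 2: best P0=- P1=NH0 P2=-
Op 3: best P0=- P1=NH0 P2=NH0
Op 4: best P0=- P1=NH0 P2=-
Op 5: best P0=NH2 P1=NH0 P2=-
Op 6: best P0=NH2 P1=NH1 P2=-
Op 7: best P0=NH2 P1=NH1 P2=-
Op 8: best P0=NH2 P1=NH1 P2=-
Op 9: best P0=NH2 P1=NH1 P2=-
Op 10: best P0=NH2 P1=NH0 P2=-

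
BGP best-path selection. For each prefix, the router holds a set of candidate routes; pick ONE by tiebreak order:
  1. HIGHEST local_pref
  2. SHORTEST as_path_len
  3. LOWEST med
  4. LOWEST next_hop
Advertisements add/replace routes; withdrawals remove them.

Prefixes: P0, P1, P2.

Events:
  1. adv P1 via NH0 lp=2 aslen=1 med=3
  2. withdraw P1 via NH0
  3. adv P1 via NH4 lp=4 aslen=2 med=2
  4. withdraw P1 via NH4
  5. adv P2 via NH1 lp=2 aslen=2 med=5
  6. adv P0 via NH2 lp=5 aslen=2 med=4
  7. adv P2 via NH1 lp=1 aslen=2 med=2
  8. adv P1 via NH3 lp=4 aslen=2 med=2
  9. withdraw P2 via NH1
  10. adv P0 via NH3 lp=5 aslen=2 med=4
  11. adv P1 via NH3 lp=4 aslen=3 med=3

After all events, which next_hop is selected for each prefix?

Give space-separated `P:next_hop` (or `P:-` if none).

Answer: P0:NH2 P1:NH3 P2:-

Derivation:
Op 1: best P0=- P1=NH0 P2=-
Op 2: best P0=- P1=- P2=-
Op 3: best P0=- P1=NH4 P2=-
Op 4: best P0=- P1=- P2=-
Op 5: best P0=- P1=- P2=NH1
Op 6: best P0=NH2 P1=- P2=NH1
Op 7: best P0=NH2 P1=- P2=NH1
Op 8: best P0=NH2 P1=NH3 P2=NH1
Op 9: best P0=NH2 P1=NH3 P2=-
Op 10: best P0=NH2 P1=NH3 P2=-
Op 11: best P0=NH2 P1=NH3 P2=-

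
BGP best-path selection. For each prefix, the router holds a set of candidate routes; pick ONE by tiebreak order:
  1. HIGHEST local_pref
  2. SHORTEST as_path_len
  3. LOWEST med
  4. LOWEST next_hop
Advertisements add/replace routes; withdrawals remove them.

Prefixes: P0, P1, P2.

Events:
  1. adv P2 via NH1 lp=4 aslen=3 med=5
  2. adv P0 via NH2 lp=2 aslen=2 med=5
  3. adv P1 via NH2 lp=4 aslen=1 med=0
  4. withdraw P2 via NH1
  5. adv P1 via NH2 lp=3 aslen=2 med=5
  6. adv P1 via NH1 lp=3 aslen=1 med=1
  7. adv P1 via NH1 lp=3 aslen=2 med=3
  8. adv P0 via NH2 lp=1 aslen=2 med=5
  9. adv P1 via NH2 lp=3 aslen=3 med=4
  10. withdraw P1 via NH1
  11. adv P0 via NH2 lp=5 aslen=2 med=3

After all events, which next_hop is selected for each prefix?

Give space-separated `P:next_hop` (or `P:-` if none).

Answer: P0:NH2 P1:NH2 P2:-

Derivation:
Op 1: best P0=- P1=- P2=NH1
Op 2: best P0=NH2 P1=- P2=NH1
Op 3: best P0=NH2 P1=NH2 P2=NH1
Op 4: best P0=NH2 P1=NH2 P2=-
Op 5: best P0=NH2 P1=NH2 P2=-
Op 6: best P0=NH2 P1=NH1 P2=-
Op 7: best P0=NH2 P1=NH1 P2=-
Op 8: best P0=NH2 P1=NH1 P2=-
Op 9: best P0=NH2 P1=NH1 P2=-
Op 10: best P0=NH2 P1=NH2 P2=-
Op 11: best P0=NH2 P1=NH2 P2=-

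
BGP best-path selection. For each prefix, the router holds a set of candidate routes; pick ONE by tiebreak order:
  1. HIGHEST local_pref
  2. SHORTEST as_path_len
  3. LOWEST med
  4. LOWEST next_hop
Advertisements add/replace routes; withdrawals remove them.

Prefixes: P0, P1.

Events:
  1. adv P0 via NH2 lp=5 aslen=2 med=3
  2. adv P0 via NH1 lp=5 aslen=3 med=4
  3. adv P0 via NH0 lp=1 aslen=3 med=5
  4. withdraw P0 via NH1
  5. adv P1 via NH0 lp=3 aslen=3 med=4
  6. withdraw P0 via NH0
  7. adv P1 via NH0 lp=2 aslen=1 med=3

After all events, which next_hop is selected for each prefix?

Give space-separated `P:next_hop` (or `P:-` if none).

Answer: P0:NH2 P1:NH0

Derivation:
Op 1: best P0=NH2 P1=-
Op 2: best P0=NH2 P1=-
Op 3: best P0=NH2 P1=-
Op 4: best P0=NH2 P1=-
Op 5: best P0=NH2 P1=NH0
Op 6: best P0=NH2 P1=NH0
Op 7: best P0=NH2 P1=NH0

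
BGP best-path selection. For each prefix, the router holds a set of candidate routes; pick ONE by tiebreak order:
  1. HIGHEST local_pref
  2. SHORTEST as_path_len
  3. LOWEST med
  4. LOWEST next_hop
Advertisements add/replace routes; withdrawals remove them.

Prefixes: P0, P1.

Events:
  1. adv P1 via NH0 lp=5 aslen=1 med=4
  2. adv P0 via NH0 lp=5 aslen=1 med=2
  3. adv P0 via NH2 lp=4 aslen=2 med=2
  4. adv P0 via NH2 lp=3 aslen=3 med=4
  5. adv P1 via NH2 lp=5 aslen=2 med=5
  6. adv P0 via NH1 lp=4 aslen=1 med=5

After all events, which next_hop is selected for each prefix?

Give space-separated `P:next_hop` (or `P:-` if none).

Op 1: best P0=- P1=NH0
Op 2: best P0=NH0 P1=NH0
Op 3: best P0=NH0 P1=NH0
Op 4: best P0=NH0 P1=NH0
Op 5: best P0=NH0 P1=NH0
Op 6: best P0=NH0 P1=NH0

Answer: P0:NH0 P1:NH0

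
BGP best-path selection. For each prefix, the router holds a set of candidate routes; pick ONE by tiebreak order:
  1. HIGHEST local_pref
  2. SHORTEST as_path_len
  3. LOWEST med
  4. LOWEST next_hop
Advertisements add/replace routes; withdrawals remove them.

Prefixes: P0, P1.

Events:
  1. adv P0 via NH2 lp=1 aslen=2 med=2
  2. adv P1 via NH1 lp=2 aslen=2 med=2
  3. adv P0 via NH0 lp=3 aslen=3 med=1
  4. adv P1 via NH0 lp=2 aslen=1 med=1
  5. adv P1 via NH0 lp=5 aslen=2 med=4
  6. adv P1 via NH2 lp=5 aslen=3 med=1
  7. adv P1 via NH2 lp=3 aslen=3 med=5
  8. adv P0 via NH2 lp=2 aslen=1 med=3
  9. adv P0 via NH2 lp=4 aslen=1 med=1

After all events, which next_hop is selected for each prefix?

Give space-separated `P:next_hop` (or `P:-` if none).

Answer: P0:NH2 P1:NH0

Derivation:
Op 1: best P0=NH2 P1=-
Op 2: best P0=NH2 P1=NH1
Op 3: best P0=NH0 P1=NH1
Op 4: best P0=NH0 P1=NH0
Op 5: best P0=NH0 P1=NH0
Op 6: best P0=NH0 P1=NH0
Op 7: best P0=NH0 P1=NH0
Op 8: best P0=NH0 P1=NH0
Op 9: best P0=NH2 P1=NH0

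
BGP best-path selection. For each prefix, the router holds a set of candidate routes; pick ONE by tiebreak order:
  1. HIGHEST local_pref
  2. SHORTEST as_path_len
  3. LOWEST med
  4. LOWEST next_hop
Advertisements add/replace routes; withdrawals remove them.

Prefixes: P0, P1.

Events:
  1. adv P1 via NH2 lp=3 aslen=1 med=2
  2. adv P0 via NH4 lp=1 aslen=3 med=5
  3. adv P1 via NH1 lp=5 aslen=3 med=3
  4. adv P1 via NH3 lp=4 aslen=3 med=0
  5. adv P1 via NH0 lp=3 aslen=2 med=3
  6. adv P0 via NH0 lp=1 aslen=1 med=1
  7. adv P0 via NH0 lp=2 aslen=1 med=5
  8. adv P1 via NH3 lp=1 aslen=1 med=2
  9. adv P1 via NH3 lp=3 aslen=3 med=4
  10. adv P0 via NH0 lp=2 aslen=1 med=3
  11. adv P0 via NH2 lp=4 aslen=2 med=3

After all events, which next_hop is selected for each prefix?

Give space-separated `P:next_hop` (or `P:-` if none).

Op 1: best P0=- P1=NH2
Op 2: best P0=NH4 P1=NH2
Op 3: best P0=NH4 P1=NH1
Op 4: best P0=NH4 P1=NH1
Op 5: best P0=NH4 P1=NH1
Op 6: best P0=NH0 P1=NH1
Op 7: best P0=NH0 P1=NH1
Op 8: best P0=NH0 P1=NH1
Op 9: best P0=NH0 P1=NH1
Op 10: best P0=NH0 P1=NH1
Op 11: best P0=NH2 P1=NH1

Answer: P0:NH2 P1:NH1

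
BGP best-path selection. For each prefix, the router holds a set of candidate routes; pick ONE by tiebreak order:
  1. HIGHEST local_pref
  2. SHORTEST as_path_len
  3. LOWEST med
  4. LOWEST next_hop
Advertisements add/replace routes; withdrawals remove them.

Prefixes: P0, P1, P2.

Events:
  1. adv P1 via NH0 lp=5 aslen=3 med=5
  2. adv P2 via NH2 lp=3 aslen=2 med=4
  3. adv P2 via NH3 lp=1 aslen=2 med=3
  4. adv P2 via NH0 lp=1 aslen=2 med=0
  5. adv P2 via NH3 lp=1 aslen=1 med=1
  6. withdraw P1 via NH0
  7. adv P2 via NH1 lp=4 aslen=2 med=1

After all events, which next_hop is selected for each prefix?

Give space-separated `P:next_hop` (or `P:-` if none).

Answer: P0:- P1:- P2:NH1

Derivation:
Op 1: best P0=- P1=NH0 P2=-
Op 2: best P0=- P1=NH0 P2=NH2
Op 3: best P0=- P1=NH0 P2=NH2
Op 4: best P0=- P1=NH0 P2=NH2
Op 5: best P0=- P1=NH0 P2=NH2
Op 6: best P0=- P1=- P2=NH2
Op 7: best P0=- P1=- P2=NH1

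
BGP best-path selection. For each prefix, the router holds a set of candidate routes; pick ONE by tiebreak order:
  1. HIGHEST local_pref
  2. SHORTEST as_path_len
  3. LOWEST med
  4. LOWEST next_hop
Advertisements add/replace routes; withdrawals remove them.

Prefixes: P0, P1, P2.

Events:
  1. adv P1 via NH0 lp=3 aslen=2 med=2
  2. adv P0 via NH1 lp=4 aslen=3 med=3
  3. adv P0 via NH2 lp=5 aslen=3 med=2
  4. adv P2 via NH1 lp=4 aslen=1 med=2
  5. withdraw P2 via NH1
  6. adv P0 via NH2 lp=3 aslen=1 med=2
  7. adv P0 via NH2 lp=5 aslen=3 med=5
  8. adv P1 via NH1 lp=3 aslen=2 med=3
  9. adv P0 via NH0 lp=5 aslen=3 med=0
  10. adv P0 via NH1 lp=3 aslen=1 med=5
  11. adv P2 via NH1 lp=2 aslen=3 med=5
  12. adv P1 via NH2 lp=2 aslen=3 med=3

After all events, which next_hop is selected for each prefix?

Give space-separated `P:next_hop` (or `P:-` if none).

Answer: P0:NH0 P1:NH0 P2:NH1

Derivation:
Op 1: best P0=- P1=NH0 P2=-
Op 2: best P0=NH1 P1=NH0 P2=-
Op 3: best P0=NH2 P1=NH0 P2=-
Op 4: best P0=NH2 P1=NH0 P2=NH1
Op 5: best P0=NH2 P1=NH0 P2=-
Op 6: best P0=NH1 P1=NH0 P2=-
Op 7: best P0=NH2 P1=NH0 P2=-
Op 8: best P0=NH2 P1=NH0 P2=-
Op 9: best P0=NH0 P1=NH0 P2=-
Op 10: best P0=NH0 P1=NH0 P2=-
Op 11: best P0=NH0 P1=NH0 P2=NH1
Op 12: best P0=NH0 P1=NH0 P2=NH1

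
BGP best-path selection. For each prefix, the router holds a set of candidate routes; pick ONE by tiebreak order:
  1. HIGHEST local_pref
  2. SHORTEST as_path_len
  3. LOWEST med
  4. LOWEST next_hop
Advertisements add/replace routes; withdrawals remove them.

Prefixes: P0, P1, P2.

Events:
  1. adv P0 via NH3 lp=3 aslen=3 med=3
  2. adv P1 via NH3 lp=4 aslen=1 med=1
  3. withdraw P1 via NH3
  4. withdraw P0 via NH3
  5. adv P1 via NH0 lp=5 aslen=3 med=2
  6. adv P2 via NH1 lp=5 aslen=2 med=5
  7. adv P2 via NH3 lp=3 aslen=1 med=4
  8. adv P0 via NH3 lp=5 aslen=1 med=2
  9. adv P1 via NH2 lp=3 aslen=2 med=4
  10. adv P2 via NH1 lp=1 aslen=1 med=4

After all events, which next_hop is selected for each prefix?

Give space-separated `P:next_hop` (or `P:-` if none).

Answer: P0:NH3 P1:NH0 P2:NH3

Derivation:
Op 1: best P0=NH3 P1=- P2=-
Op 2: best P0=NH3 P1=NH3 P2=-
Op 3: best P0=NH3 P1=- P2=-
Op 4: best P0=- P1=- P2=-
Op 5: best P0=- P1=NH0 P2=-
Op 6: best P0=- P1=NH0 P2=NH1
Op 7: best P0=- P1=NH0 P2=NH1
Op 8: best P0=NH3 P1=NH0 P2=NH1
Op 9: best P0=NH3 P1=NH0 P2=NH1
Op 10: best P0=NH3 P1=NH0 P2=NH3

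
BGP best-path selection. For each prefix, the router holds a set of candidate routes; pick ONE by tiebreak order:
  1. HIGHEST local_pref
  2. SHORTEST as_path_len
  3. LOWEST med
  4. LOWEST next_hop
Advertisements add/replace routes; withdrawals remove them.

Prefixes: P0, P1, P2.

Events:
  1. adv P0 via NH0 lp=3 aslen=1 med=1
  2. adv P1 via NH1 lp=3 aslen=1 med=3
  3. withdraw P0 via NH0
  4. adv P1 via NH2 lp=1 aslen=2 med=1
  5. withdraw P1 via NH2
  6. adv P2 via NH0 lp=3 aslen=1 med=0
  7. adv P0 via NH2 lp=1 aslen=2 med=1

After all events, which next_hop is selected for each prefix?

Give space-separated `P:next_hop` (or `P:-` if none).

Answer: P0:NH2 P1:NH1 P2:NH0

Derivation:
Op 1: best P0=NH0 P1=- P2=-
Op 2: best P0=NH0 P1=NH1 P2=-
Op 3: best P0=- P1=NH1 P2=-
Op 4: best P0=- P1=NH1 P2=-
Op 5: best P0=- P1=NH1 P2=-
Op 6: best P0=- P1=NH1 P2=NH0
Op 7: best P0=NH2 P1=NH1 P2=NH0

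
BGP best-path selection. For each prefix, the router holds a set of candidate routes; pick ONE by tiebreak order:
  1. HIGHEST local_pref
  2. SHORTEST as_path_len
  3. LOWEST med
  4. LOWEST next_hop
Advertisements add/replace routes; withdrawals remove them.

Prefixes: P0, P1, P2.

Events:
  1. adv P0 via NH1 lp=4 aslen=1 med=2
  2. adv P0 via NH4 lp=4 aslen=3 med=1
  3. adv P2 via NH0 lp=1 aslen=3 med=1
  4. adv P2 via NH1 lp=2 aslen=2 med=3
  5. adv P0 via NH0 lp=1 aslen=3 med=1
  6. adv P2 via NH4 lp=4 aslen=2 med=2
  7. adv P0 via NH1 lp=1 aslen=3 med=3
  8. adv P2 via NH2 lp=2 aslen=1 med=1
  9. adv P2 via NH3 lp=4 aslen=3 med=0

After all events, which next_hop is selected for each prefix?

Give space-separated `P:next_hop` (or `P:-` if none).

Answer: P0:NH4 P1:- P2:NH4

Derivation:
Op 1: best P0=NH1 P1=- P2=-
Op 2: best P0=NH1 P1=- P2=-
Op 3: best P0=NH1 P1=- P2=NH0
Op 4: best P0=NH1 P1=- P2=NH1
Op 5: best P0=NH1 P1=- P2=NH1
Op 6: best P0=NH1 P1=- P2=NH4
Op 7: best P0=NH4 P1=- P2=NH4
Op 8: best P0=NH4 P1=- P2=NH4
Op 9: best P0=NH4 P1=- P2=NH4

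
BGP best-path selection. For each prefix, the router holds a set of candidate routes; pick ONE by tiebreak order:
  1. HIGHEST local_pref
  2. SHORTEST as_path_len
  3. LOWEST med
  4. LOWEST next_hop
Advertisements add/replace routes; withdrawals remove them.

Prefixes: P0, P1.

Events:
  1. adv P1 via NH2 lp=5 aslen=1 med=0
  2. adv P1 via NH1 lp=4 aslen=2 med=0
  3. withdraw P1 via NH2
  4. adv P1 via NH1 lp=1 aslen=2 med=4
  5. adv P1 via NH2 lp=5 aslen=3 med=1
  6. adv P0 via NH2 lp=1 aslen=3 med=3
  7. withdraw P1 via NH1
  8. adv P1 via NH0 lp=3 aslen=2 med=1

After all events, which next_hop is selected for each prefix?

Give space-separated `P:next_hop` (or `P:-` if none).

Op 1: best P0=- P1=NH2
Op 2: best P0=- P1=NH2
Op 3: best P0=- P1=NH1
Op 4: best P0=- P1=NH1
Op 5: best P0=- P1=NH2
Op 6: best P0=NH2 P1=NH2
Op 7: best P0=NH2 P1=NH2
Op 8: best P0=NH2 P1=NH2

Answer: P0:NH2 P1:NH2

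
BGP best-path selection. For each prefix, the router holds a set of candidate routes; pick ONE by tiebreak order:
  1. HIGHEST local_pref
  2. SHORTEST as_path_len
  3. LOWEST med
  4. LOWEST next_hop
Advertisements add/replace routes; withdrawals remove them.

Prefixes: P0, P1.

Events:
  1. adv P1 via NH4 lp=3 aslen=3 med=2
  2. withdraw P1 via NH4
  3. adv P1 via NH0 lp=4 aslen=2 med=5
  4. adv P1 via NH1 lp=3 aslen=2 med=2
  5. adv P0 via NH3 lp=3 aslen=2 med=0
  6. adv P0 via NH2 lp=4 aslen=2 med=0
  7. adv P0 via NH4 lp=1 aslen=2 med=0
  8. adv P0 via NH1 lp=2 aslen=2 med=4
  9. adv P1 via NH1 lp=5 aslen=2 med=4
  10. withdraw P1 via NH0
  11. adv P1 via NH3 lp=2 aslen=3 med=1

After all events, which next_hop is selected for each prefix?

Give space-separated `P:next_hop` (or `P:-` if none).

Op 1: best P0=- P1=NH4
Op 2: best P0=- P1=-
Op 3: best P0=- P1=NH0
Op 4: best P0=- P1=NH0
Op 5: best P0=NH3 P1=NH0
Op 6: best P0=NH2 P1=NH0
Op 7: best P0=NH2 P1=NH0
Op 8: best P0=NH2 P1=NH0
Op 9: best P0=NH2 P1=NH1
Op 10: best P0=NH2 P1=NH1
Op 11: best P0=NH2 P1=NH1

Answer: P0:NH2 P1:NH1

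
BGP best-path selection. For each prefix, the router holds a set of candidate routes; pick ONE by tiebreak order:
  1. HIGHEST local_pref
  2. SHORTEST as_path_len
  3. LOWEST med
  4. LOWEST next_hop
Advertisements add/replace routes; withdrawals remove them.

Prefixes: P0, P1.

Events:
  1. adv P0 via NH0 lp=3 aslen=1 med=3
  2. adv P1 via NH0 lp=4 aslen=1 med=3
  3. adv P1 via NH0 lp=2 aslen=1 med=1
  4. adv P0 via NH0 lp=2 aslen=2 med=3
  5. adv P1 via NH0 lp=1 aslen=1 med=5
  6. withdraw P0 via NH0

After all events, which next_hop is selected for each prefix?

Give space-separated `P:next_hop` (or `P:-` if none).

Answer: P0:- P1:NH0

Derivation:
Op 1: best P0=NH0 P1=-
Op 2: best P0=NH0 P1=NH0
Op 3: best P0=NH0 P1=NH0
Op 4: best P0=NH0 P1=NH0
Op 5: best P0=NH0 P1=NH0
Op 6: best P0=- P1=NH0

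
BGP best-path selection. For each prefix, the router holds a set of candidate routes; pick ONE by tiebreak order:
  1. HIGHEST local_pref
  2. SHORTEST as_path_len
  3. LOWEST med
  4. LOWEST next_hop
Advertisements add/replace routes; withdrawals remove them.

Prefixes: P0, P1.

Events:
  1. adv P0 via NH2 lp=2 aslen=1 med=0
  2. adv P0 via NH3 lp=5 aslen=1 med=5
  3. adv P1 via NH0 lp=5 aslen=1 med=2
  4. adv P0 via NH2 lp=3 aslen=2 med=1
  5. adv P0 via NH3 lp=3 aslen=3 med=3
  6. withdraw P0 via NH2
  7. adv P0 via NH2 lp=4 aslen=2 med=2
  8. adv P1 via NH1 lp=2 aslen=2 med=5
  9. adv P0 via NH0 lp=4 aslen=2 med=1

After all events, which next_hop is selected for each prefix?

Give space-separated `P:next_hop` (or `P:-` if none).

Op 1: best P0=NH2 P1=-
Op 2: best P0=NH3 P1=-
Op 3: best P0=NH3 P1=NH0
Op 4: best P0=NH3 P1=NH0
Op 5: best P0=NH2 P1=NH0
Op 6: best P0=NH3 P1=NH0
Op 7: best P0=NH2 P1=NH0
Op 8: best P0=NH2 P1=NH0
Op 9: best P0=NH0 P1=NH0

Answer: P0:NH0 P1:NH0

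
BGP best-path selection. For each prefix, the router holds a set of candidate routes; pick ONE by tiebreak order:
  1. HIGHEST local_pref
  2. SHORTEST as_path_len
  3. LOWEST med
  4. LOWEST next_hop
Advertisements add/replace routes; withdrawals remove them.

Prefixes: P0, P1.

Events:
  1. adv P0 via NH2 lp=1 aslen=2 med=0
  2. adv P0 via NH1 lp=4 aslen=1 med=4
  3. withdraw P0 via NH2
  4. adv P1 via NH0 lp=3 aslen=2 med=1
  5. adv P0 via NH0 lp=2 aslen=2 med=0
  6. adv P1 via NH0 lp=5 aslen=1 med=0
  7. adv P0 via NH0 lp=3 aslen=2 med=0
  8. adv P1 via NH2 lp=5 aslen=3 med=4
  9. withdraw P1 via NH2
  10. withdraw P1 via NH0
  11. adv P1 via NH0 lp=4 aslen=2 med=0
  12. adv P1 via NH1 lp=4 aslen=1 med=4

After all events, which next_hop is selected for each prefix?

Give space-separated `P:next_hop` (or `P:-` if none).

Op 1: best P0=NH2 P1=-
Op 2: best P0=NH1 P1=-
Op 3: best P0=NH1 P1=-
Op 4: best P0=NH1 P1=NH0
Op 5: best P0=NH1 P1=NH0
Op 6: best P0=NH1 P1=NH0
Op 7: best P0=NH1 P1=NH0
Op 8: best P0=NH1 P1=NH0
Op 9: best P0=NH1 P1=NH0
Op 10: best P0=NH1 P1=-
Op 11: best P0=NH1 P1=NH0
Op 12: best P0=NH1 P1=NH1

Answer: P0:NH1 P1:NH1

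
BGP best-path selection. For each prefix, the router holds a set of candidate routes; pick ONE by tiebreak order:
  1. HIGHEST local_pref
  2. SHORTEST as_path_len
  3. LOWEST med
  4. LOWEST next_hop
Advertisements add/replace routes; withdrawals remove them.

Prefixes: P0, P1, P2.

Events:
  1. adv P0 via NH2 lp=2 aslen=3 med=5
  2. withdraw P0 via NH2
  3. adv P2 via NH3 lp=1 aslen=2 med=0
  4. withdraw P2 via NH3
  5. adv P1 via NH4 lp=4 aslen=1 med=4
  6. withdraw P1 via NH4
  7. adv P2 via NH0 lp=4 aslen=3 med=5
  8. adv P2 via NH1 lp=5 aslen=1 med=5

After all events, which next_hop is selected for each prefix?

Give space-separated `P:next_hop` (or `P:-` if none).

Answer: P0:- P1:- P2:NH1

Derivation:
Op 1: best P0=NH2 P1=- P2=-
Op 2: best P0=- P1=- P2=-
Op 3: best P0=- P1=- P2=NH3
Op 4: best P0=- P1=- P2=-
Op 5: best P0=- P1=NH4 P2=-
Op 6: best P0=- P1=- P2=-
Op 7: best P0=- P1=- P2=NH0
Op 8: best P0=- P1=- P2=NH1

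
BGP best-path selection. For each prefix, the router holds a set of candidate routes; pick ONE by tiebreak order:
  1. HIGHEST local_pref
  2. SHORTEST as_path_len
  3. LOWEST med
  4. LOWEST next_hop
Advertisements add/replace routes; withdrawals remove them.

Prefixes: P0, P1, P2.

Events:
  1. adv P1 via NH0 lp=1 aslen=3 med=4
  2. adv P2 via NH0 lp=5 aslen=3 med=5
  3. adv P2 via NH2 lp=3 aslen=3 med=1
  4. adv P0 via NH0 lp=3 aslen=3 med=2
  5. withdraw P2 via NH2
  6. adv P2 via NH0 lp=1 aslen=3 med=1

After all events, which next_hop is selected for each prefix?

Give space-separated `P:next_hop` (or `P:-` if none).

Answer: P0:NH0 P1:NH0 P2:NH0

Derivation:
Op 1: best P0=- P1=NH0 P2=-
Op 2: best P0=- P1=NH0 P2=NH0
Op 3: best P0=- P1=NH0 P2=NH0
Op 4: best P0=NH0 P1=NH0 P2=NH0
Op 5: best P0=NH0 P1=NH0 P2=NH0
Op 6: best P0=NH0 P1=NH0 P2=NH0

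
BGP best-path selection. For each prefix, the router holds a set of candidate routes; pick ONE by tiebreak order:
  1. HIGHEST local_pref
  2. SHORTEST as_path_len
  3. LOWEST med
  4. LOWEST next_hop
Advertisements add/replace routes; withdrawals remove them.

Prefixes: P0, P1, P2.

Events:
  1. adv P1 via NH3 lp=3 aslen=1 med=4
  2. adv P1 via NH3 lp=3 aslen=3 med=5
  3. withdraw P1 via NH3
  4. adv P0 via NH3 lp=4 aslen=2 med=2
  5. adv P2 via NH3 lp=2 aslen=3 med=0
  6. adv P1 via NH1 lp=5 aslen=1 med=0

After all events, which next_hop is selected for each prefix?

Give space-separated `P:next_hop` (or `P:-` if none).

Answer: P0:NH3 P1:NH1 P2:NH3

Derivation:
Op 1: best P0=- P1=NH3 P2=-
Op 2: best P0=- P1=NH3 P2=-
Op 3: best P0=- P1=- P2=-
Op 4: best P0=NH3 P1=- P2=-
Op 5: best P0=NH3 P1=- P2=NH3
Op 6: best P0=NH3 P1=NH1 P2=NH3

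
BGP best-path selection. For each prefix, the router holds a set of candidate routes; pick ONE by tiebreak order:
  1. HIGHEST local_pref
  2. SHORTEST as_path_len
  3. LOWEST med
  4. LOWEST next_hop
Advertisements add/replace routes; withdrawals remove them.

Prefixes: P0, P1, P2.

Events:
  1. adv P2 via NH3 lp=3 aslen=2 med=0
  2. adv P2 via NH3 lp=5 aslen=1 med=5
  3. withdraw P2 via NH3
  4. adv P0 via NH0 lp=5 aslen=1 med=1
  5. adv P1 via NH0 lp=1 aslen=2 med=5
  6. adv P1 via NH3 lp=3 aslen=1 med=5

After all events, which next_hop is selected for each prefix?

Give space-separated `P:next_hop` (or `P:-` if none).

Op 1: best P0=- P1=- P2=NH3
Op 2: best P0=- P1=- P2=NH3
Op 3: best P0=- P1=- P2=-
Op 4: best P0=NH0 P1=- P2=-
Op 5: best P0=NH0 P1=NH0 P2=-
Op 6: best P0=NH0 P1=NH3 P2=-

Answer: P0:NH0 P1:NH3 P2:-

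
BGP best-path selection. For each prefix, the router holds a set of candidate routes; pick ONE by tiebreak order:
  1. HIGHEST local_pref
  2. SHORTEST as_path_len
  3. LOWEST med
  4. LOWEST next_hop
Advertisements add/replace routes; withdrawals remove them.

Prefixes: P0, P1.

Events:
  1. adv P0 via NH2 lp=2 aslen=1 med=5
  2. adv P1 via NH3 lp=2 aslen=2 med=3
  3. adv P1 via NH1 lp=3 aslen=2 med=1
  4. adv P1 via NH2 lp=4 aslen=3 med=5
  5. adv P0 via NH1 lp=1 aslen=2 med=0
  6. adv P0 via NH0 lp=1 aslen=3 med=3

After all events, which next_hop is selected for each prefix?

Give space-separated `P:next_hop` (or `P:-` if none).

Op 1: best P0=NH2 P1=-
Op 2: best P0=NH2 P1=NH3
Op 3: best P0=NH2 P1=NH1
Op 4: best P0=NH2 P1=NH2
Op 5: best P0=NH2 P1=NH2
Op 6: best P0=NH2 P1=NH2

Answer: P0:NH2 P1:NH2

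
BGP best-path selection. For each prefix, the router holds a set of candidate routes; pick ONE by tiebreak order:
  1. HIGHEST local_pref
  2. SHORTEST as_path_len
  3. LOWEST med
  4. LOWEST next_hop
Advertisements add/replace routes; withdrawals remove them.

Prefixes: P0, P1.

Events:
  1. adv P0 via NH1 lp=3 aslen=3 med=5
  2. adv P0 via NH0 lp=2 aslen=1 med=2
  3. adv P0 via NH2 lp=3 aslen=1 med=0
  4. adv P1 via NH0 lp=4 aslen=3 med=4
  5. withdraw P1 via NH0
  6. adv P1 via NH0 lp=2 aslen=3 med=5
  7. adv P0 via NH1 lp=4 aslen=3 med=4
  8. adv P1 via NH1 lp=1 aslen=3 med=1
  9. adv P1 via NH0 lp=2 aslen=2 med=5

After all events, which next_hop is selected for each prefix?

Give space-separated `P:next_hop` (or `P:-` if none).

Op 1: best P0=NH1 P1=-
Op 2: best P0=NH1 P1=-
Op 3: best P0=NH2 P1=-
Op 4: best P0=NH2 P1=NH0
Op 5: best P0=NH2 P1=-
Op 6: best P0=NH2 P1=NH0
Op 7: best P0=NH1 P1=NH0
Op 8: best P0=NH1 P1=NH0
Op 9: best P0=NH1 P1=NH0

Answer: P0:NH1 P1:NH0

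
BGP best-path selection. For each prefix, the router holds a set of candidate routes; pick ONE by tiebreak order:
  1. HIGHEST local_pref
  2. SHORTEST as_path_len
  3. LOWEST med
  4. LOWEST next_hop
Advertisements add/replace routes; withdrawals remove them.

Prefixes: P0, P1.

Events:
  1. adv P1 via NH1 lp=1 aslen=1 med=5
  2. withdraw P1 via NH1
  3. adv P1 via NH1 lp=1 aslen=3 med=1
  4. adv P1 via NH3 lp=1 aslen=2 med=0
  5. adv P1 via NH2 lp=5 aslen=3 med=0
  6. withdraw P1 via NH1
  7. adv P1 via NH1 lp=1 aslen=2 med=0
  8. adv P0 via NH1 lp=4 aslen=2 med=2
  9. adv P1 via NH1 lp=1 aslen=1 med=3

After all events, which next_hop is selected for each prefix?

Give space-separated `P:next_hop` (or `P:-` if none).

Op 1: best P0=- P1=NH1
Op 2: best P0=- P1=-
Op 3: best P0=- P1=NH1
Op 4: best P0=- P1=NH3
Op 5: best P0=- P1=NH2
Op 6: best P0=- P1=NH2
Op 7: best P0=- P1=NH2
Op 8: best P0=NH1 P1=NH2
Op 9: best P0=NH1 P1=NH2

Answer: P0:NH1 P1:NH2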